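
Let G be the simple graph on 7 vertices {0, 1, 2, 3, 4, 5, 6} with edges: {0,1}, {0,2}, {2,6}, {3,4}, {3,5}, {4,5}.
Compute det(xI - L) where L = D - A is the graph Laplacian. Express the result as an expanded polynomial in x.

With the vertex order [0, 1, 2, 3, 4, 5, 6], the degrees are [2, 1, 2, 2, 2, 2, 1], giving D = diag(2, 1, 2, 2, 2, 2, 1) and L = D - A. L has integer entries, so p(x) = det(xI - L) has integer coefficients. Expanding the determinant yields x^7 - 12x^6 + 55x^5 - 118x^4 + 114x^3 - 36x^2. The coefficient of x^6 equals -trace(L) = -12, matching the sum of degrees.

x^7 - 12x^6 + 55x^5 - 118x^4 + 114x^3 - 36x^2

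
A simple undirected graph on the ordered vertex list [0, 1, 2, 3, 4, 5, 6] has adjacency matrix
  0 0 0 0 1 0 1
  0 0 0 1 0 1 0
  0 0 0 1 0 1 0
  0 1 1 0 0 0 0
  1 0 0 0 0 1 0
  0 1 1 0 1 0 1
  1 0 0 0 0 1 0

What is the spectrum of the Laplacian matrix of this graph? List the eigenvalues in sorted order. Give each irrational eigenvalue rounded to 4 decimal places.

Reading degrees in the order [0, 1, 2, 3, 4, 5, 6] gives [2, 2, 2, 2, 2, 4, 2]; set D = diag(2, 2, 2, 2, 2, 4, 2) and form L = D - A. L is symmetric positive semidefinite, so every eigenvalue is real and nonnegative. The single zero eigenvalue shows the graph is connected. The largest eigenvalue, 5.4142, is at most the vertex count 7.

[0, 0.5858, 2, 2, 2.5858, 3.4142, 5.4142]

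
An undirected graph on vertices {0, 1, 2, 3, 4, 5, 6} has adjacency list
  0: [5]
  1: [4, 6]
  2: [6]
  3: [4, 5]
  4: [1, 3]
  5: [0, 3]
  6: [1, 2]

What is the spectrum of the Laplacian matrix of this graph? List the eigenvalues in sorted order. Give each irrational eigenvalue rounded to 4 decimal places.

[0, 0.1981, 0.7530, 1.5550, 2.4450, 3.2470, 3.8019]

With the vertex order [0, 1, 2, 3, 4, 5, 6], the degrees are [1, 2, 1, 2, 2, 2, 2], giving D = diag(1, 2, 1, 2, 2, 2, 2) and L = D - A. L is symmetric positive semidefinite, so every eigenvalue is real and nonnegative. By the matrix-tree theorem the graph has (1/7) * product of the nonzero eigenvalues = 1 spanning tree.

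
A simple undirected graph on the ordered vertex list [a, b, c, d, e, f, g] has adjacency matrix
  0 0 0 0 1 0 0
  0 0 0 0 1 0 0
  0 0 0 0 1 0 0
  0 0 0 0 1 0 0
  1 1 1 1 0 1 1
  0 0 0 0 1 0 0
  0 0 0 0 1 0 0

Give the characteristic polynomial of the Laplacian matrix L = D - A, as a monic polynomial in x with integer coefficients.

x^7 - 12x^6 + 45x^5 - 80x^4 + 75x^3 - 36x^2 + 7x

Each diagonal entry of L is the vertex degree and each off-diagonal entry is -1 where an edge is present, 0 otherwise; in the order [a, b, c, d, e, f, g] the diagonal is [1, 1, 1, 1, 6, 1, 1]. The eigenvalues of L are [0, 1, 1, 1, 1, 1, 7]; the characteristic polynomial is the product of (x - lambda_i), which multiplies out to x^7 - 12x^6 + 45x^5 - 80x^4 + 75x^3 - 36x^2 + 7x. Since p(0) = det(-L) = 0, x divides p(x).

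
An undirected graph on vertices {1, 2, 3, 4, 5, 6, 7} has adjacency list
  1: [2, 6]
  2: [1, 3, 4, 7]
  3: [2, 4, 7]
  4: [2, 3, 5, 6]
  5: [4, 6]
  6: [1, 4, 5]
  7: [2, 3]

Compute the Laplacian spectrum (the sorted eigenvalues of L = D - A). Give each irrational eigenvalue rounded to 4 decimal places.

[0, 1.0133, 1.7425, 3.1096, 3.8410, 4.6295, 5.6640]

Each diagonal entry of L is the vertex degree and each off-diagonal entry is -1 where an edge is present, 0 otherwise; in the order [1, 2, 3, 4, 5, 6, 7] the diagonal is [2, 4, 3, 4, 2, 3, 2]. The multiplicity of 0 as a Laplacian eigenvalue equals the number of connected components. The single zero eigenvalue shows the graph is connected. The largest eigenvalue, 5.6640, is at most the vertex count 7.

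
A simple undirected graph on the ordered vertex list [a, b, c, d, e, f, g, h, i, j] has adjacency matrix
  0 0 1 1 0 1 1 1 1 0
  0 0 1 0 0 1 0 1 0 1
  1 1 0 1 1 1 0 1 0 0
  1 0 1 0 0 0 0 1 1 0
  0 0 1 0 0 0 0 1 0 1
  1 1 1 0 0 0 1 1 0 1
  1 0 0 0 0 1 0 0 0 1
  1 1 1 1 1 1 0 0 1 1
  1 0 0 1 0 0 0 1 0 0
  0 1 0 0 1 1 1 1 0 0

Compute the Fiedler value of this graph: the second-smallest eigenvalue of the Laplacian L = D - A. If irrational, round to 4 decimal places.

2.0195

Each diagonal entry of L is the vertex degree and each off-diagonal entry is -1 where an edge is present, 0 otherwise; in the order [a, b, c, d, e, f, g, h, i, j] the diagonal is [6, 4, 6, 4, 3, 6, 3, 8, 3, 5]. The smallest Laplacian eigenvalue is always 0. The next one, lambda_2 = 2.0195, measures how hard the graph is to disconnect: larger values mean better connectivity. By the matrix-tree theorem the graph has (1/10) * product of the nonzero eigenvalues = 129665 spanning trees. The largest eigenvalue, 9.0869, is at most the vertex count 10.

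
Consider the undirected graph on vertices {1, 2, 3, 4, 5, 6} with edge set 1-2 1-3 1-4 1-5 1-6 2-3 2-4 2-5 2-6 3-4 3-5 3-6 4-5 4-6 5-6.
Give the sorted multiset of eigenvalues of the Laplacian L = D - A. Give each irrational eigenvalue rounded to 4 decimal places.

Reading degrees in the order [1, 2, 3, 4, 5, 6] gives [5, 5, 5, 5, 5, 5]; set D = diag(5, 5, 5, 5, 5, 5) and form L = D - A. The multiplicity of 0 as a Laplacian eigenvalue equals the number of connected components. There is one zero in the spectrum, matching the 1 component.

[0, 6, 6, 6, 6, 6]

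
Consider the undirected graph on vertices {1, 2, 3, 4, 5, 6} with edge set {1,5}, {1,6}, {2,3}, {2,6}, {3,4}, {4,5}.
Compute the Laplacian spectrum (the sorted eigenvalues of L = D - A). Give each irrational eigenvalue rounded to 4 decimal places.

[0, 1, 1, 3, 3, 4]

Each diagonal entry of L is the vertex degree and each off-diagonal entry is -1 where an edge is present, 0 otherwise; in the order [1, 2, 3, 4, 5, 6] the diagonal is [2, 2, 2, 2, 2, 2]. Since every row of L sums to 0, the all-ones vector is in the kernel and 0 is an eigenvalue. The eigenvalues sum to 12, which equals trace(L) = 2|E|.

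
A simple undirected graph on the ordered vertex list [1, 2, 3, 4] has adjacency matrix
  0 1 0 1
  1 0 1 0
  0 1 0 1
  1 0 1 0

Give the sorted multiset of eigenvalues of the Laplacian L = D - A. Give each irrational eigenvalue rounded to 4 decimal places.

With the vertex order [1, 2, 3, 4], the degrees are [2, 2, 2, 2], giving D = diag(2, 2, 2, 2) and L = D - A. The multiplicity of 0 as a Laplacian eigenvalue equals the number of connected components. The single zero eigenvalue shows the graph is connected. By the matrix-tree theorem the graph has (1/4) * product of the nonzero eigenvalues = 4 spanning trees.

[0, 2, 2, 4]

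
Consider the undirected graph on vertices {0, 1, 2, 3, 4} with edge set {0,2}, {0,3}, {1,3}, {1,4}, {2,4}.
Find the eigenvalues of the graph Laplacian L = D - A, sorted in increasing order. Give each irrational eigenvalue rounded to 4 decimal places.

[0, 1.3820, 1.3820, 3.6180, 3.6180]

With the vertex order [0, 1, 2, 3, 4], the degrees are [2, 2, 2, 2, 2], giving D = diag(2, 2, 2, 2, 2) and L = D - A. Diagonalising L (or applying a numerical eigensolver to the 5x5 matrix) gives the spectrum above. The largest eigenvalue, 3.6180, is at most the vertex count 5.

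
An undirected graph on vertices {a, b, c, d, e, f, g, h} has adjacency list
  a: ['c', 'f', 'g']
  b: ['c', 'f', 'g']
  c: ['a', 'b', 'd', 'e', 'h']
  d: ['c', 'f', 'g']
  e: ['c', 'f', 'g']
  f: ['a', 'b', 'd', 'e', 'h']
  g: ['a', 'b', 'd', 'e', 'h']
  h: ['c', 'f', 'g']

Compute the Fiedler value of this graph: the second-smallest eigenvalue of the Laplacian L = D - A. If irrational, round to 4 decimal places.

3

With the vertex order [a, b, c, d, e, f, g, h], the degrees are [3, 3, 5, 3, 3, 5, 5, 3], giving D = diag(3, 3, 5, 3, 3, 5, 5, 3) and L = D - A. The sorted Laplacian eigenvalues are [0, 3, 3, 3, 3, 5, 5, 8]; the algebraic connectivity is the second entry, 3. There is one zero in the spectrum, matching the 1 component.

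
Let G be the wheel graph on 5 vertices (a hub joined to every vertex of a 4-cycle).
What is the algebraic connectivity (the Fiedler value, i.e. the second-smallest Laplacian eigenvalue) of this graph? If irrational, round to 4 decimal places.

3

The graph has 5 vertices and degree multiset [4, 3, 3, 3, 3]; D is the diagonal matrix of degrees and L = D - A. Computing the eigenvalues of L and sorting gives [0, 3, 3, 5, 5]. The Fiedler value lambda_2 = 3 is strictly positive, so the graph is connected. By the matrix-tree theorem the graph has (1/5) * product of the nonzero eigenvalues = 45 spanning trees.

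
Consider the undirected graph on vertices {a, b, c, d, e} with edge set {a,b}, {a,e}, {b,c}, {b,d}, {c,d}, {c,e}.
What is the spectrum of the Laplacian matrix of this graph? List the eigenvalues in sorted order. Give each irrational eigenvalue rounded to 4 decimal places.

With the vertex order [a, b, c, d, e], the degrees are [2, 3, 3, 2, 2], giving D = diag(2, 3, 3, 2, 2) and L = D - A. L is symmetric positive semidefinite, so every eigenvalue is real and nonnegative. The single zero eigenvalue shows the graph is connected. The largest eigenvalue, 4.6180, is at most the vertex count 5.

[0, 1.3820, 2.3820, 3.6180, 4.6180]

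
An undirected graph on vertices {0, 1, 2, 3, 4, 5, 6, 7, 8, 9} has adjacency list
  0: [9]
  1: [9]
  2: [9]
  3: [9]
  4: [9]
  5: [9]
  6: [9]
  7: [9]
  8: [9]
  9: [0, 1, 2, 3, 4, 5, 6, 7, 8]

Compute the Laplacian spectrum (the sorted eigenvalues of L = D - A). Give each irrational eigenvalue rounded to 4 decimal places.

[0, 1, 1, 1, 1, 1, 1, 1, 1, 10]

With the vertex order [0, 1, 2, 3, 4, 5, 6, 7, 8, 9], the degrees are [1, 1, 1, 1, 1, 1, 1, 1, 1, 9], giving D = diag(1, 1, 1, 1, 1, 1, 1, 1, 1, 9) and L = D - A. L is symmetric positive semidefinite, so every eigenvalue is real and nonnegative. By the matrix-tree theorem the graph has (1/10) * product of the nonzero eigenvalues = 1 spanning tree.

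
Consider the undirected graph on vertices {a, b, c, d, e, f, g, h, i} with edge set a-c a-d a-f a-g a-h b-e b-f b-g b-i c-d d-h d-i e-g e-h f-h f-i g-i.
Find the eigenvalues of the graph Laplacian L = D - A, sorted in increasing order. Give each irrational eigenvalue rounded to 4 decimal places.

[0, 1.3611, 2.8257, 3, 4, 4.4520, 5.4941, 6, 6.8671]

Each diagonal entry of L is the vertex degree and each off-diagonal entry is -1 where an edge is present, 0 otherwise; in the order [a, b, c, d, e, f, g, h, i] the diagonal is [5, 4, 2, 4, 3, 4, 4, 4, 4]. The multiplicity of 0 as a Laplacian eigenvalue equals the number of connected components. The single zero eigenvalue shows the graph is connected. The largest eigenvalue, 6.8671, is at most the vertex count 9. The eigenvalues sum to 34, which equals trace(L) = 2|E|.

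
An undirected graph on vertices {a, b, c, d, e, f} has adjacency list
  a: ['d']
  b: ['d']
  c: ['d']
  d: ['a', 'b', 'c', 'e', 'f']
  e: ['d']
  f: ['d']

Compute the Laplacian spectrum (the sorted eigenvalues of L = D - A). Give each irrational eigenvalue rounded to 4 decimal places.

Each diagonal entry of L is the vertex degree and each off-diagonal entry is -1 where an edge is present, 0 otherwise; in the order [a, b, c, d, e, f] the diagonal is [1, 1, 1, 5, 1, 1]. L is symmetric positive semidefinite, so every eigenvalue is real and nonnegative. There is one zero in the spectrum, matching the 1 component.

[0, 1, 1, 1, 1, 6]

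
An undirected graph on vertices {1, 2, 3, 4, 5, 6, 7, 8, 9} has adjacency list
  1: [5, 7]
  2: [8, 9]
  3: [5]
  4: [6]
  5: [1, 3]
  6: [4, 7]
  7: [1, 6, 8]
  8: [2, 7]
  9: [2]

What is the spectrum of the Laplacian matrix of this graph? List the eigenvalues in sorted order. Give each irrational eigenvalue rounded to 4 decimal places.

[0, 0.1981, 0.3004, 1, 1.5550, 2.2391, 3, 3.2470, 4.4605]

Reading degrees in the order [1, 2, 3, 4, 5, 6, 7, 8, 9] gives [2, 2, 1, 1, 2, 2, 3, 2, 1]; set D = diag(2, 2, 1, 1, 2, 2, 3, 2, 1) and form L = D - A. Since every row of L sums to 0, the all-ones vector is in the kernel and 0 is an eigenvalue. There is one zero in the spectrum, matching the 1 component.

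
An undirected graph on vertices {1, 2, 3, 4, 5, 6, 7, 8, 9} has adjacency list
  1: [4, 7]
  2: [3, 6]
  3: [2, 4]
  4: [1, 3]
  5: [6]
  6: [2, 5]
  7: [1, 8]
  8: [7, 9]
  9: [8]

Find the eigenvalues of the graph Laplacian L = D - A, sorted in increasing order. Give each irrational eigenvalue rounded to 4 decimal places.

With the vertex order [1, 2, 3, 4, 5, 6, 7, 8, 9], the degrees are [2, 2, 2, 2, 1, 2, 2, 2, 1], giving D = diag(2, 2, 2, 2, 1, 2, 2, 2, 1) and L = D - A. Diagonalising L (or applying a numerical eigensolver to the 9x9 matrix) gives the spectrum above. The eigenvalues sum to 16, which equals trace(L) = 2|E|.

[0, 0.1206, 0.4679, 1, 1.6527, 2.3473, 3, 3.5321, 3.8794]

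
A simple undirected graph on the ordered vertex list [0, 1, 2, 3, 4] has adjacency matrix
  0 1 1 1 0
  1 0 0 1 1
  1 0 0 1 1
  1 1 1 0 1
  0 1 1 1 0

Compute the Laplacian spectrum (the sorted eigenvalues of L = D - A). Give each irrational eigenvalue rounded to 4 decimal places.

Reading degrees in the order [0, 1, 2, 3, 4] gives [3, 3, 3, 4, 3]; set D = diag(3, 3, 3, 4, 3) and form L = D - A. L is symmetric positive semidefinite, so every eigenvalue is real and nonnegative. The eigenvalues sum to 16, which equals trace(L) = 2|E|.

[0, 3, 3, 5, 5]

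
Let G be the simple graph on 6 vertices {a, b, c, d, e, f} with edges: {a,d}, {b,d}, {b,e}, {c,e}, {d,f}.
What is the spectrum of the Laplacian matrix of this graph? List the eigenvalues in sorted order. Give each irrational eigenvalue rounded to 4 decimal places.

[0, 0.3249, 1, 1.4608, 3, 4.2143]

Each diagonal entry of L is the vertex degree and each off-diagonal entry is -1 where an edge is present, 0 otherwise; in the order [a, b, c, d, e, f] the diagonal is [1, 2, 1, 3, 2, 1]. L is symmetric positive semidefinite, so every eigenvalue is real and nonnegative. There is one zero in the spectrum, matching the 1 component.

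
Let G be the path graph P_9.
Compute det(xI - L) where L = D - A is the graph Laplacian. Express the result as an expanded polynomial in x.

The graph has 9 vertices and degree multiset [2, 2, 2, 2, 2, 2, 2, 1, 1]; D is the diagonal matrix of degrees and L = D - A. L has integer entries, so p(x) = det(xI - L) has integer coefficients. Expanding the determinant yields x^9 - 16x^8 + 105x^7 - 364x^6 + 715x^5 - 792x^4 + 462x^3 - 120x^2 + 9x. The constant term is 0 because L is singular (the all-ones vector lies in its kernel). The eigenvalues sum to 16, which equals trace(L) = 2|E|. By the matrix-tree theorem the graph has (1/9) * product of the nonzero eigenvalues = 1 spanning tree.

x^9 - 16x^8 + 105x^7 - 364x^6 + 715x^5 - 792x^4 + 462x^3 - 120x^2 + 9x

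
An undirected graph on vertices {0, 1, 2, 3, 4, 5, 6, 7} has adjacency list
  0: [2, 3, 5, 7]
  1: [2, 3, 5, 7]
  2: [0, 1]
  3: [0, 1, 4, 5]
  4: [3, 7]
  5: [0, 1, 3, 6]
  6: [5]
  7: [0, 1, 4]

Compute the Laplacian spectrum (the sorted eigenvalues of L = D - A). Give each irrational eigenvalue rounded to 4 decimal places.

[0, 0.8065, 1.5105, 2.7939, 3.1906, 4, 5.2770, 6.4215]

Reading degrees in the order [0, 1, 2, 3, 4, 5, 6, 7] gives [4, 4, 2, 4, 2, 4, 1, 3]; set D = diag(4, 4, 2, 4, 2, 4, 1, 3) and form L = D - A. L is symmetric positive semidefinite, so every eigenvalue is real and nonnegative. The largest eigenvalue, 6.4215, is at most the vertex count 8.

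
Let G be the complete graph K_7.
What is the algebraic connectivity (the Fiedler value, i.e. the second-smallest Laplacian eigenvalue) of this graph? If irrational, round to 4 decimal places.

7

The graph has 7 vertices and degree multiset [6, 6, 6, 6, 6, 6, 6]; D is the diagonal matrix of degrees and L = D - A. Computing the eigenvalues of L and sorting gives [0, 7, 7, 7, 7, 7, 7]. The Fiedler value lambda_2 = 7 is strictly positive, so the graph is connected. By the matrix-tree theorem the graph has (1/7) * product of the nonzero eigenvalues = 16807 spanning trees. The eigenvalues sum to 42, which equals trace(L) = 2|E|.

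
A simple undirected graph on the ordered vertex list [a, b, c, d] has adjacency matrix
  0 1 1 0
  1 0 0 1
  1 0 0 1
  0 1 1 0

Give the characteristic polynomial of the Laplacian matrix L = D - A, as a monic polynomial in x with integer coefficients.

Each diagonal entry of L is the vertex degree and each off-diagonal entry is -1 where an edge is present, 0 otherwise; in the order [a, b, c, d] the diagonal is [2, 2, 2, 2]. L has integer entries, so p(x) = det(xI - L) has integer coefficients. Expanding the determinant yields x^4 - 8x^3 + 20x^2 - 16x. The coefficient of x^3 equals -trace(L) = -8, matching the sum of degrees. By the matrix-tree theorem the graph has (1/4) * product of the nonzero eigenvalues = 4 spanning trees. There is one zero in the spectrum, matching the 1 component.

x^4 - 8x^3 + 20x^2 - 16x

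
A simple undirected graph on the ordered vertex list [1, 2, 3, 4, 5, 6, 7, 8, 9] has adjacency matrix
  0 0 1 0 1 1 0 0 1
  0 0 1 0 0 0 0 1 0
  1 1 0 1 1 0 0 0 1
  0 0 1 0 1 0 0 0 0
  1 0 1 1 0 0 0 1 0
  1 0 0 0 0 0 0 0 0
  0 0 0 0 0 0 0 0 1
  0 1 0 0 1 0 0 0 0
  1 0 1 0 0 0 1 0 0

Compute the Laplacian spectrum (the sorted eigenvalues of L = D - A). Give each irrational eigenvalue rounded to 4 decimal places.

Reading degrees in the order [1, 2, 3, 4, 5, 6, 7, 8, 9] gives [4, 2, 5, 2, 4, 1, 1, 2, 3]; set D = diag(4, 2, 5, 2, 4, 1, 1, 2, 3) and form L = D - A. Since every row of L sums to 0, the all-ones vector is in the kernel and 0 is an eigenvalue.

[0, 0.6125, 0.7594, 1.4432, 2.4952, 2.7061, 4.1598, 5.5872, 6.2366]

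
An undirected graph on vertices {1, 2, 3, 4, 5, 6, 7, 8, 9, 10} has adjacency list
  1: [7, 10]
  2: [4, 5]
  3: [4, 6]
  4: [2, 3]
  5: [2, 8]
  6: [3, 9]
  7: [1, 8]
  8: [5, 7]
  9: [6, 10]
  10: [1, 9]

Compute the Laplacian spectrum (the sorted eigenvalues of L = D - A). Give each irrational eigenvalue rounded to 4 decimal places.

With the vertex order [1, 2, 3, 4, 5, 6, 7, 8, 9, 10], the degrees are [2, 2, 2, 2, 2, 2, 2, 2, 2, 2], giving D = diag(2, 2, 2, 2, 2, 2, 2, 2, 2, 2) and L = D - A. L is symmetric positive semidefinite, so every eigenvalue is real and nonnegative. The single zero eigenvalue shows the graph is connected. The largest eigenvalue, 4, is at most the vertex count 10.

[0, 0.3820, 0.3820, 1.3820, 1.3820, 2.6180, 2.6180, 3.6180, 3.6180, 4]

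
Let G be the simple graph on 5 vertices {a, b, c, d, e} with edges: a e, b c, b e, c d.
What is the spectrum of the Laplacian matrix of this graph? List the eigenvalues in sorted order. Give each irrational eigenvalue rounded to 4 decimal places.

[0, 0.3820, 1.3820, 2.6180, 3.6180]

With the vertex order [a, b, c, d, e], the degrees are [1, 2, 2, 1, 2], giving D = diag(1, 2, 2, 1, 2) and L = D - A. The multiplicity of 0 as a Laplacian eigenvalue equals the number of connected components. The single zero eigenvalue shows the graph is connected.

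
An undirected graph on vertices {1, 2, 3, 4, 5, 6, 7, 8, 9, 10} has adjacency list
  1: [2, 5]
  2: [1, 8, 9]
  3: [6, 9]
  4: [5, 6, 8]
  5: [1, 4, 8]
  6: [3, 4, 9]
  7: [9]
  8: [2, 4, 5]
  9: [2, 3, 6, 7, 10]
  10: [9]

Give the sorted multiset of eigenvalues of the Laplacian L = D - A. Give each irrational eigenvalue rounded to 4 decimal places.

[0, 0.5012, 1, 1.1614, 1.8231, 2.7079, 3.2908, 4.5475, 4.7473, 6.2207]

Reading degrees in the order [1, 2, 3, 4, 5, 6, 7, 8, 9, 10] gives [2, 3, 2, 3, 3, 3, 1, 3, 5, 1]; set D = diag(2, 3, 2, 3, 3, 3, 1, 3, 5, 1) and form L = D - A. Since every row of L sums to 0, the all-ones vector is in the kernel and 0 is an eigenvalue. The largest eigenvalue, 6.2207, is at most the vertex count 10. The eigenvalues sum to 26, which equals trace(L) = 2|E|.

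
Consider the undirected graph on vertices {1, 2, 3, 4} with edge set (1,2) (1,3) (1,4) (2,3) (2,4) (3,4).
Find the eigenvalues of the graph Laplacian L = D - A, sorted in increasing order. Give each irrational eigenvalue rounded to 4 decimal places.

Each diagonal entry of L is the vertex degree and each off-diagonal entry is -1 where an edge is present, 0 otherwise; in the order [1, 2, 3, 4] the diagonal is [3, 3, 3, 3]. L is symmetric positive semidefinite, so every eigenvalue is real and nonnegative. The single zero eigenvalue shows the graph is connected. There is one zero in the spectrum, matching the 1 component.

[0, 4, 4, 4]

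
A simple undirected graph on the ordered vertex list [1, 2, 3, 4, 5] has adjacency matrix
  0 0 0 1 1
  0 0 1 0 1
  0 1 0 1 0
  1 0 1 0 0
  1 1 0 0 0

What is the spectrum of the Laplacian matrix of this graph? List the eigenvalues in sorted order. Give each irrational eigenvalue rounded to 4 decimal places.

[0, 1.3820, 1.3820, 3.6180, 3.6180]

Each diagonal entry of L is the vertex degree and each off-diagonal entry is -1 where an edge is present, 0 otherwise; in the order [1, 2, 3, 4, 5] the diagonal is [2, 2, 2, 2, 2]. Diagonalising L (or applying a numerical eigensolver to the 5x5 matrix) gives the spectrum above. The largest eigenvalue, 3.6180, is at most the vertex count 5.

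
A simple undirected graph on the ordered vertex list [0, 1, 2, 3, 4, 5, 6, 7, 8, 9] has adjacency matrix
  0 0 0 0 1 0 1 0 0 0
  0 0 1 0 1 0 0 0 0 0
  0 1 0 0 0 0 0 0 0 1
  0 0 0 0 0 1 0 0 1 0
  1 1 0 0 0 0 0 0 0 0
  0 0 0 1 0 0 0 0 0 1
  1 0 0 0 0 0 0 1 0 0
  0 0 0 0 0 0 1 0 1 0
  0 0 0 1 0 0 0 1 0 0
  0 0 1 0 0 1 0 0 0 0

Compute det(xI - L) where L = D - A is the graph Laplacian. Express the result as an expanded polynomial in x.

x^10 - 20x^9 + 170x^8 - 800x^7 + 2275x^6 - 4004x^5 + 4290x^4 - 2640x^3 + 825x^2 - 100x

Each diagonal entry of L is the vertex degree and each off-diagonal entry is -1 where an edge is present, 0 otherwise; in the order [0, 1, 2, 3, 4, 5, 6, 7, 8, 9] the diagonal is [2, 2, 2, 2, 2, 2, 2, 2, 2, 2]. L has integer entries, so p(x) = det(xI - L) has integer coefficients. Expanding the determinant yields x^10 - 20x^9 + 170x^8 - 800x^7 + 2275x^6 - 4004x^5 + 4290x^4 - 2640x^3 + 825x^2 - 100x. Since p(0) = det(-L) = 0, x divides p(x). The eigenvalues sum to 20, which equals trace(L) = 2|E|. By the matrix-tree theorem the graph has (1/10) * product of the nonzero eigenvalues = 10 spanning trees.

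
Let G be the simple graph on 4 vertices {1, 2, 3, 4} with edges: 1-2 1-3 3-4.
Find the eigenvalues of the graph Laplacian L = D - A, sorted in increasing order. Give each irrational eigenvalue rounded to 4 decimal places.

[0, 0.5858, 2, 3.4142]

Reading degrees in the order [1, 2, 3, 4] gives [2, 1, 2, 1]; set D = diag(2, 1, 2, 1) and form L = D - A. Since every row of L sums to 0, the all-ones vector is in the kernel and 0 is an eigenvalue. The single zero eigenvalue shows the graph is connected. The largest eigenvalue, 3.4142, is at most the vertex count 4.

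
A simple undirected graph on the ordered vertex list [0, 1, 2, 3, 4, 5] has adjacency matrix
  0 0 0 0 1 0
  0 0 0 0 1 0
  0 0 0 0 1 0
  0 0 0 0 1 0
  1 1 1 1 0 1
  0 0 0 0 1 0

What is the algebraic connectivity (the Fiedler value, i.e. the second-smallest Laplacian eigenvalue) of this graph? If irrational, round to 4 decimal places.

1

Reading degrees in the order [0, 1, 2, 3, 4, 5] gives [1, 1, 1, 1, 5, 1]; set D = diag(1, 1, 1, 1, 5, 1) and form L = D - A. Computing the eigenvalues of L and sorting gives [0, 1, 1, 1, 1, 6]. The Fiedler value lambda_2 = 1 is strictly positive, so the graph is connected. The eigenvalues sum to 10, which equals trace(L) = 2|E|. There is one zero in the spectrum, matching the 1 component.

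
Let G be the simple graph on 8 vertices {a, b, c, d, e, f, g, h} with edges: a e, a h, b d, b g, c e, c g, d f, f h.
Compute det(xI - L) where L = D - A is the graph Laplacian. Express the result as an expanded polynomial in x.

x^8 - 16x^7 + 104x^6 - 352x^5 + 660x^4 - 672x^3 + 336x^2 - 64x

Reading degrees in the order [a, b, c, d, e, f, g, h] gives [2, 2, 2, 2, 2, 2, 2, 2]; set D = diag(2, 2, 2, 2, 2, 2, 2, 2) and form L = D - A. Computing det(xI - L) by cofactor expansion (or equivalently via sum-over-permutations) gives x^8 - 16x^7 + 104x^6 - 352x^5 + 660x^4 - 672x^3 + 336x^2 - 64x. The constant term is 0 because L is singular (the all-ones vector lies in its kernel).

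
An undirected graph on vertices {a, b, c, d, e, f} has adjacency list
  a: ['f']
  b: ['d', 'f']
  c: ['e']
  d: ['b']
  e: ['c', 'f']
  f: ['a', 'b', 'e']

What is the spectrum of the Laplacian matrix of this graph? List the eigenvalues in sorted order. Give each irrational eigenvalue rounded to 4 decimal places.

[0, 0.3820, 0.6972, 2, 2.6180, 4.3028]

Each diagonal entry of L is the vertex degree and each off-diagonal entry is -1 where an edge is present, 0 otherwise; in the order [a, b, c, d, e, f] the diagonal is [1, 2, 1, 1, 2, 3]. The multiplicity of 0 as a Laplacian eigenvalue equals the number of connected components. The single zero eigenvalue shows the graph is connected. The eigenvalues sum to 10, which equals trace(L) = 2|E|. By the matrix-tree theorem the graph has (1/6) * product of the nonzero eigenvalues = 1 spanning tree.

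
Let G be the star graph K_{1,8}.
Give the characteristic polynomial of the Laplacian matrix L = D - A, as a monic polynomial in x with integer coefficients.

x^9 - 16x^8 + 84x^7 - 224x^6 + 350x^5 - 336x^4 + 196x^3 - 64x^2 + 9x

The graph has 9 vertices and degree multiset [8, 1, 1, 1, 1, 1, 1, 1, 1]; D is the diagonal matrix of degrees and L = D - A. L has integer entries, so p(x) = det(xI - L) has integer coefficients. Expanding the determinant yields x^9 - 16x^8 + 84x^7 - 224x^6 + 350x^5 - 336x^4 + 196x^3 - 64x^2 + 9x. The constant term is 0 because L is singular (the all-ones vector lies in its kernel). The largest eigenvalue, 9, is at most the vertex count 9.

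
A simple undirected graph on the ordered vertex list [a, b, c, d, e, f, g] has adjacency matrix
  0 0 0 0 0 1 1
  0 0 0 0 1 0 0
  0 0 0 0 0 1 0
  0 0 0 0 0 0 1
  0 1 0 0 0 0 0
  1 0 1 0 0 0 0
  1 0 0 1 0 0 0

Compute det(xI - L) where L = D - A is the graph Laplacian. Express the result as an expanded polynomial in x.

Each diagonal entry of L is the vertex degree and each off-diagonal entry is -1 where an edge is present, 0 otherwise; in the order [a, b, c, d, e, f, g] the diagonal is [2, 1, 1, 1, 1, 2, 2]. Computing det(xI - L) by cofactor expansion (or equivalently via sum-over-permutations) gives x^7 - 10x^6 + 37x^5 - 62x^4 + 45x^3 - 10x^2. Since p(0) = det(-L) = 0, x divides p(x). The eigenvalues sum to 10, which equals trace(L) = 2|E|. The largest eigenvalue, 3.6180, is at most the vertex count 7.

x^7 - 10x^6 + 37x^5 - 62x^4 + 45x^3 - 10x^2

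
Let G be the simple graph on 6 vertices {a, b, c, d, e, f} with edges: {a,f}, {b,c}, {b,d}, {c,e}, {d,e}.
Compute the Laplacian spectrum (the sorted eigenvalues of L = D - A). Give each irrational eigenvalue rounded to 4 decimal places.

[0, 0, 2, 2, 2, 4]

Reading degrees in the order [a, b, c, d, e, f] gives [1, 2, 2, 2, 2, 1]; set D = diag(1, 2, 2, 2, 2, 1) and form L = D - A. The multiplicity of 0 as a Laplacian eigenvalue equals the number of connected components. The 2 zero eigenvalues correspond to the 2 connected components. The largest eigenvalue, 4, is at most the vertex count 6. The eigenvalues sum to 10, which equals trace(L) = 2|E|.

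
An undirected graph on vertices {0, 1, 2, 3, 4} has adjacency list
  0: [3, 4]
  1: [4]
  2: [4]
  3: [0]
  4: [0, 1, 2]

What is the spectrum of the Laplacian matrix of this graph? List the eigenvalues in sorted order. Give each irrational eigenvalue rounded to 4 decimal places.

Reading degrees in the order [0, 1, 2, 3, 4] gives [2, 1, 1, 1, 3]; set D = diag(2, 1, 1, 1, 3) and form L = D - A. Since every row of L sums to 0, the all-ones vector is in the kernel and 0 is an eigenvalue. By the matrix-tree theorem the graph has (1/5) * product of the nonzero eigenvalues = 1 spanning tree. The largest eigenvalue, 4.1701, is at most the vertex count 5.

[0, 0.5188, 1, 2.3111, 4.1701]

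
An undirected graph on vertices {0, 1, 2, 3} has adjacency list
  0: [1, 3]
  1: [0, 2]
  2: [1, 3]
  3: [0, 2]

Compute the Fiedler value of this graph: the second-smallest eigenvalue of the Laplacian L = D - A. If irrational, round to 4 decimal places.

2

Each diagonal entry of L is the vertex degree and each off-diagonal entry is -1 where an edge is present, 0 otherwise; in the order [0, 1, 2, 3] the diagonal is [2, 2, 2, 2]. The sorted Laplacian eigenvalues are [0, 2, 2, 4]; the algebraic connectivity is the second entry, 2. There is one zero in the spectrum, matching the 1 component.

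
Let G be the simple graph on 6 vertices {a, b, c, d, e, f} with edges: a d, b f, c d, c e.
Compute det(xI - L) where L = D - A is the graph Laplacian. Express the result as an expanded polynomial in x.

x^6 - 8x^5 + 22x^4 - 24x^3 + 8x^2

Each diagonal entry of L is the vertex degree and each off-diagonal entry is -1 where an edge is present, 0 otherwise; in the order [a, b, c, d, e, f] the diagonal is [1, 1, 2, 2, 1, 1]. Computing det(xI - L) by cofactor expansion (or equivalently via sum-over-permutations) gives x^6 - 8x^5 + 22x^4 - 24x^3 + 8x^2. Since p(0) = det(-L) = 0, x divides p(x). There are 2 zeros in the spectrum, matching the 2 components.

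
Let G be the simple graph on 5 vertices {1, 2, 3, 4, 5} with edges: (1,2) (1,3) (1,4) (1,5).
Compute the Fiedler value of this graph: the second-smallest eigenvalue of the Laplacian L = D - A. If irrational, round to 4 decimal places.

Each diagonal entry of L is the vertex degree and each off-diagonal entry is -1 where an edge is present, 0 otherwise; in the order [1, 2, 3, 4, 5] the diagonal is [4, 1, 1, 1, 1]. The sorted Laplacian eigenvalues are [0, 1, 1, 1, 5]; the algebraic connectivity is the second entry, 1. The largest eigenvalue, 5, is at most the vertex count 5. There is one zero in the spectrum, matching the 1 component.

1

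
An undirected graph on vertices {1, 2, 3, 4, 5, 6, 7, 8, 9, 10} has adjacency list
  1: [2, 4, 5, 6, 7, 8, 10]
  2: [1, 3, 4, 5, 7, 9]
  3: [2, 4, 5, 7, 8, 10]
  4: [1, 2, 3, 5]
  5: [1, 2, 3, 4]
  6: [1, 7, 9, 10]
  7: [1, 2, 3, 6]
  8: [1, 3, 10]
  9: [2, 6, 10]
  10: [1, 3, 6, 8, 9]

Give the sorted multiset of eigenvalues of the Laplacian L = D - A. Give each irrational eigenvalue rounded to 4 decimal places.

Reading degrees in the order [1, 2, 3, 4, 5, 6, 7, 8, 9, 10] gives [7, 6, 6, 4, 4, 4, 4, 3, 3, 5]; set D = diag(7, 6, 6, 4, 4, 4, 4, 3, 3, 5) and form L = D - A. Since every row of L sums to 0, the all-ones vector is in the kernel and 0 is an eigenvalue. The single zero eigenvalue shows the graph is connected. The eigenvalues sum to 46, which equals trace(L) = 2|E|.

[0, 2.0956, 2.5843, 3.3978, 4.6285, 5, 5.6987, 6.7240, 7.1204, 8.7507]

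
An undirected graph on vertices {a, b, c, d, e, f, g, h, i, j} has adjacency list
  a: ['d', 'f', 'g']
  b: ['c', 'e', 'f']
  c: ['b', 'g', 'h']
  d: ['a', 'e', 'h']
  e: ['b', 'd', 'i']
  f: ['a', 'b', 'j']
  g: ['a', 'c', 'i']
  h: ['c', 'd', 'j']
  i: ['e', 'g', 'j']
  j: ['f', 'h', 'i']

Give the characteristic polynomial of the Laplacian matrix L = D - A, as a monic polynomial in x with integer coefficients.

With the vertex order [a, b, c, d, e, f, g, h, i, j], the degrees are [3, 3, 3, 3, 3, 3, 3, 3, 3, 3], giving D = diag(3, 3, 3, 3, 3, 3, 3, 3, 3, 3) and L = D - A. The eigenvalues of L are [0, 2, 2, 2, 2, 2, 5, 5, 5, 5]; the characteristic polynomial is the product of (x - lambda_i), which multiplies out to x^10 - 30x^9 + 390x^8 - 2880x^7 + 13305x^6 - 39882x^5 + 77640x^4 - 94800x^3 + 66000x^2 - 20000x. Since p(0) = det(-L) = 0, x divides p(x).

x^10 - 30x^9 + 390x^8 - 2880x^7 + 13305x^6 - 39882x^5 + 77640x^4 - 94800x^3 + 66000x^2 - 20000x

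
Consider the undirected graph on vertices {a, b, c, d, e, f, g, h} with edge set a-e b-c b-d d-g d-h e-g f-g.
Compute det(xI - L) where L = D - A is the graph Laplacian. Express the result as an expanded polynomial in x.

x^8 - 14x^7 + 76x^6 - 204x^5 + 286x^4 - 204x^3 + 68x^2 - 8x

With the vertex order [a, b, c, d, e, f, g, h], the degrees are [1, 2, 1, 3, 2, 1, 3, 1], giving D = diag(1, 2, 1, 3, 2, 1, 3, 1) and L = D - A. L has integer entries, so p(x) = det(xI - L) has integer coefficients. Expanding the determinant yields x^8 - 14x^7 + 76x^6 - 204x^5 + 286x^4 - 204x^3 + 68x^2 - 8x. The coefficient of x^7 equals -trace(L) = -14, matching the sum of degrees. The largest eigenvalue, 4.6855, is at most the vertex count 8.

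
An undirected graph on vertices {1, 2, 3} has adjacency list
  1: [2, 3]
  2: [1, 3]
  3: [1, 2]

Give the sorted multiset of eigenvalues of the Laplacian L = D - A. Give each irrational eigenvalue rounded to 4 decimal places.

With the vertex order [1, 2, 3], the degrees are [2, 2, 2], giving D = diag(2, 2, 2) and L = D - A. L is symmetric positive semidefinite, so every eigenvalue is real and nonnegative. The largest eigenvalue, 3, is at most the vertex count 3.

[0, 3, 3]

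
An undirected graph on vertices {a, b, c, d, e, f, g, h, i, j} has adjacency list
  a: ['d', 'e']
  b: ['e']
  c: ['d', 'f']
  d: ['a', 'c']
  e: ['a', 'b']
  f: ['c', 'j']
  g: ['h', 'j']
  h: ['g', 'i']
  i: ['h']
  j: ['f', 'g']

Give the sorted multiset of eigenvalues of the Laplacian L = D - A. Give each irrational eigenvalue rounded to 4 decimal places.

With the vertex order [a, b, c, d, e, f, g, h, i, j], the degrees are [2, 1, 2, 2, 2, 2, 2, 2, 1, 2], giving D = diag(2, 1, 2, 2, 2, 2, 2, 2, 1, 2) and L = D - A. Diagonalising L (or applying a numerical eigensolver to the 10x10 matrix) gives the spectrum above. The eigenvalues sum to 18, which equals trace(L) = 2|E|.

[0, 0.0979, 0.3820, 0.8244, 1.3820, 2, 2.6180, 3.1756, 3.6180, 3.9021]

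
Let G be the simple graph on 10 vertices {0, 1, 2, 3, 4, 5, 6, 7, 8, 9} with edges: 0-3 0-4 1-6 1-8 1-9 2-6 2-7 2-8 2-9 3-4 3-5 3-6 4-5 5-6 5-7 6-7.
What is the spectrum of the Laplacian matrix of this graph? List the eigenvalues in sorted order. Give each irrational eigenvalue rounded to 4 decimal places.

[0, 0.5469, 1.7530, 2, 3.0345, 3.4450, 4.3049, 4.8019, 5.5136, 6.6000]

With the vertex order [0, 1, 2, 3, 4, 5, 6, 7, 8, 9], the degrees are [2, 3, 4, 4, 3, 4, 5, 3, 2, 2], giving D = diag(2, 3, 4, 4, 3, 4, 5, 3, 2, 2) and L = D - A. Diagonalising L (or applying a numerical eigensolver to the 10x10 matrix) gives the spectrum above. There is one zero in the spectrum, matching the 1 component.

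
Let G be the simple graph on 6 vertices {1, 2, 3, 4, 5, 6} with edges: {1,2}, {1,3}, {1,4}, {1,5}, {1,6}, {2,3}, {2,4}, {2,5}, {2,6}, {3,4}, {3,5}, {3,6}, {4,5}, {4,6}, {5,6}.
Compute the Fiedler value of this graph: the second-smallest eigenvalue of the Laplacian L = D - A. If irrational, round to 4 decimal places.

Each diagonal entry of L is the vertex degree and each off-diagonal entry is -1 where an edge is present, 0 otherwise; in the order [1, 2, 3, 4, 5, 6] the diagonal is [5, 5, 5, 5, 5, 5]. Computing the eigenvalues of L and sorting gives [0, 6, 6, 6, 6, 6]. The Fiedler value lambda_2 = 6 is strictly positive, so the graph is connected. The eigenvalues sum to 30, which equals trace(L) = 2|E|. There is one zero in the spectrum, matching the 1 component.

6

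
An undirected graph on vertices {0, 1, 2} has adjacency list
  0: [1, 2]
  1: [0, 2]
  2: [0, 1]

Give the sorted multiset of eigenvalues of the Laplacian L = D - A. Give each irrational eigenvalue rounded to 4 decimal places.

Each diagonal entry of L is the vertex degree and each off-diagonal entry is -1 where an edge is present, 0 otherwise; in the order [0, 1, 2] the diagonal is [2, 2, 2]. Since every row of L sums to 0, the all-ones vector is in the kernel and 0 is an eigenvalue. There is one zero in the spectrum, matching the 1 component.

[0, 3, 3]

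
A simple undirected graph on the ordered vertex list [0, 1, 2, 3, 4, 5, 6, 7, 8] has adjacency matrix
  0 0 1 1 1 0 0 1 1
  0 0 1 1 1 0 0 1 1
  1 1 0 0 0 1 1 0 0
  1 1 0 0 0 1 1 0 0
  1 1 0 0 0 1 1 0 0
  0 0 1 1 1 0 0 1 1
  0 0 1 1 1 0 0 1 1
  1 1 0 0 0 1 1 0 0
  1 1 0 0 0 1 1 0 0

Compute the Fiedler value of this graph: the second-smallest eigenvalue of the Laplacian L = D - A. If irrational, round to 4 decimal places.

With the vertex order [0, 1, 2, 3, 4, 5, 6, 7, 8], the degrees are [5, 5, 4, 4, 4, 5, 5, 4, 4], giving D = diag(5, 5, 4, 4, 4, 5, 5, 4, 4) and L = D - A. The smallest Laplacian eigenvalue is always 0. The next one, lambda_2 = 4, measures how hard the graph is to disconnect: larger values mean better connectivity. By the matrix-tree theorem the graph has (1/9) * product of the nonzero eigenvalues = 32000 spanning trees.

4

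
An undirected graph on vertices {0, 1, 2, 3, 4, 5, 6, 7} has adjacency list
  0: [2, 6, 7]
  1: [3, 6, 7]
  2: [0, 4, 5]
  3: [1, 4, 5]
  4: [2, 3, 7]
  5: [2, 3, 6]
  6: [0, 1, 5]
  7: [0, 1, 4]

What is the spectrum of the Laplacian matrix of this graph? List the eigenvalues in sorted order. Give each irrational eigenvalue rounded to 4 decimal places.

With the vertex order [0, 1, 2, 3, 4, 5, 6, 7], the degrees are [3, 3, 3, 3, 3, 3, 3, 3], giving D = diag(3, 3, 3, 3, 3, 3, 3, 3) and L = D - A. Since every row of L sums to 0, the all-ones vector is in the kernel and 0 is an eigenvalue.

[0, 2, 2, 2, 4, 4, 4, 6]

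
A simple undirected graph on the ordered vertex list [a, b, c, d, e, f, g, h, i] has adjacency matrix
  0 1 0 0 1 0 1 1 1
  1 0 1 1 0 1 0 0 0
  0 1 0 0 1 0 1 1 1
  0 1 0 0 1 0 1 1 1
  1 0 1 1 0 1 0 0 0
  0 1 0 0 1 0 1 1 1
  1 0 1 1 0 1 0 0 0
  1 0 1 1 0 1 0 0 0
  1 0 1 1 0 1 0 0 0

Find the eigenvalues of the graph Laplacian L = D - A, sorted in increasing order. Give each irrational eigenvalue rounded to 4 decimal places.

Reading degrees in the order [a, b, c, d, e, f, g, h, i] gives [5, 4, 5, 5, 4, 5, 4, 4, 4]; set D = diag(5, 4, 5, 5, 4, 5, 4, 4, 4) and form L = D - A. Diagonalising L (or applying a numerical eigensolver to the 9x9 matrix) gives the spectrum above. The single zero eigenvalue shows the graph is connected. The eigenvalues sum to 40, which equals trace(L) = 2|E|.

[0, 4, 4, 4, 4, 5, 5, 5, 9]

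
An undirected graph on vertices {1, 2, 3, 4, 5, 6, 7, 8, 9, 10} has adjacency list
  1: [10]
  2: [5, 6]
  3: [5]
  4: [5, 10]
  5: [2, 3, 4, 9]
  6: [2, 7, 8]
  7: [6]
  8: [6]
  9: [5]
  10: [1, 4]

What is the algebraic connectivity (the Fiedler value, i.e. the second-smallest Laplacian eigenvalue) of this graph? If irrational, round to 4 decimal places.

Reading degrees in the order [1, 2, 3, 4, 5, 6, 7, 8, 9, 10] gives [1, 2, 1, 2, 4, 3, 1, 1, 1, 2]; set D = diag(1, 2, 1, 2, 4, 3, 1, 1, 1, 2) and form L = D - A. The smallest Laplacian eigenvalue is always 0. The next one, lambda_2 = 0.1648, measures how hard the graph is to disconnect: larger values mean better connectivity. There is one zero in the spectrum, matching the 1 component. By the matrix-tree theorem the graph has (1/10) * product of the nonzero eigenvalues = 1 spanning tree.

0.1648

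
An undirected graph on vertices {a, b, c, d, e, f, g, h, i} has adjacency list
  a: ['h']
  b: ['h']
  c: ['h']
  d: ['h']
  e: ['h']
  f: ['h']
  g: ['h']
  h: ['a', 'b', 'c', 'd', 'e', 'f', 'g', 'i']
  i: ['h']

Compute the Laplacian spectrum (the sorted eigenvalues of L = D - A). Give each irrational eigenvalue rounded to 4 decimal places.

Reading degrees in the order [a, b, c, d, e, f, g, h, i] gives [1, 1, 1, 1, 1, 1, 1, 8, 1]; set D = diag(1, 1, 1, 1, 1, 1, 1, 8, 1) and form L = D - A. Since every row of L sums to 0, the all-ones vector is in the kernel and 0 is an eigenvalue. The largest eigenvalue, 9, is at most the vertex count 9.

[0, 1, 1, 1, 1, 1, 1, 1, 9]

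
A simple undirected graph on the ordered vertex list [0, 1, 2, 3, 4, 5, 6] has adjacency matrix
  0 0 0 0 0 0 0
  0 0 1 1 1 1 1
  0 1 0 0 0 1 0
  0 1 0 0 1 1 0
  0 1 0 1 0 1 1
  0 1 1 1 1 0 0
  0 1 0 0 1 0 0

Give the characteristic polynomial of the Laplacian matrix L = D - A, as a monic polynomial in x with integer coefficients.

x^7 - 20x^6 + 153x^5 - 554x^4 + 939x^3 - 594x^2

Reading degrees in the order [0, 1, 2, 3, 4, 5, 6] gives [0, 5, 2, 3, 4, 4, 2]; set D = diag(0, 5, 2, 3, 4, 4, 2) and form L = D - A. L has integer entries, so p(x) = det(xI - L) has integer coefficients. Expanding the determinant yields x^7 - 20x^6 + 153x^5 - 554x^4 + 939x^3 - 594x^2. Since p(0) = det(-L) = 0, x divides p(x).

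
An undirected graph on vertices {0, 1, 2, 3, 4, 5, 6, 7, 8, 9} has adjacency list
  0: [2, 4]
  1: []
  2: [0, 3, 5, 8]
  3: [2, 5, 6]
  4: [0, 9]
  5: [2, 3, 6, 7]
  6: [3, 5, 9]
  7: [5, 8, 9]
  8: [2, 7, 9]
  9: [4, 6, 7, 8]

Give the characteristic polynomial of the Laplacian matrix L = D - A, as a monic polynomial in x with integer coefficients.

Each diagonal entry of L is the vertex degree and each off-diagonal entry is -1 where an edge is present, 0 otherwise; in the order [0, 1, 2, 3, 4, 5, 6, 7, 8, 9] the diagonal is [2, 0, 4, 3, 2, 4, 3, 3, 3, 4]. Computing det(xI - L) by cofactor expansion (or equivalently via sum-over-permutations) gives x^10 - 28x^9 + 332x^8 - 2170x^7 + 8518x^6 - 20468x^5 + 29244x^4 - 22574x^3 + 7155x^2. The constant term is 0 because L is singular (the all-ones vector lies in its kernel). There are 2 zeros in the spectrum, matching the 2 components.

x^10 - 28x^9 + 332x^8 - 2170x^7 + 8518x^6 - 20468x^5 + 29244x^4 - 22574x^3 + 7155x^2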